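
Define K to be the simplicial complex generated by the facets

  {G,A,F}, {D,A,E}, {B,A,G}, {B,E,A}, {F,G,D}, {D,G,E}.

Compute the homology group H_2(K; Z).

Fix the vertex order A < B < D < E < F < G and write every simplex with vertices in increasing order. Then dim K = 2 and the simplices of K are:

  0-simplices (6): A, B, D, E, F, G
  1-simplices (12): AB, AD, AE, AF, AG, BE, BG, DE, DF, DG, EG, FG
  2-simplices (6): ABE, ABG, ADE, AFG, DEG, DFG

so the chain groups are C_0 ≅ Z^6, C_1 ≅ Z^12, C_2 ≅ Z^6.

Boundary ∂_1: C_1 → C_0 sends each edge [p,q] (with p < q) to q − p.
The resulting 6×12 matrix has rank 5, and its Smith normal form has invariant factors (1,1,1,1,1).

The boundary map ∂_2: C_2 → C_1 sends each 2-simplex [p,q,r] to [q,r] − [p,r] + [p,q]. For instance
  ∂DEG = EG − DG + DE,
  ∂ABG = BG − AG + AB.
This gives a 12×6 integer matrix of rank 6; reducing to Smith normal form yields diagonal entries (1,1,1,1,1,1).

Computing H_k = (kernel of ∂_k) / (image of ∂_{k+1}):

  H_2: rank ker ∂_2 − rank ∂_3 = (6 − 6) − 0 = 0, and there is no ∂_3, so H_2 ≅ 0.

(K is a triangulation of the cylinder S^1 x I.)

H_2 = 0.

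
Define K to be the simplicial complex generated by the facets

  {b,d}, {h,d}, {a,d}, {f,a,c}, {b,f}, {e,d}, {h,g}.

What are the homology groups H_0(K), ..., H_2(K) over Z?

Take the total order a < b < c < d < e < f < g < h on the vertex set. Then K (dimension 2) consists of the simplices:

  0-simplices (8): a, b, c, d, e, f, g, h
  1-simplices (9): ac, ad, af, bd, bf, cf, de, dh, gh
  2-simplices (1): acf

giving chain groups C_0 ≅ Z^8, C_1 ≅ Z^9, C_2 ≅ Z^1.

∂_1: C_1 → C_0 is given by ∂[p,q] = [q] − [p]. For instance
  ∂bd = d − b.
As a 8×9 matrix over Z this has rank 7, with invariant factors (1,1,1,1,1,1,1).

∂_2: C_2 → C_1 acts by ∂[p,q,r] = [q,r] − [p,r] + [p,q]. For instance
  ∂acf = cf − af + ac.
The resulting 9×1 matrix has rank 1, and its Smith normal form has invariant factors (1).

Computing H_k = (kernel of ∂_k) / (image of ∂_{k+1}):

  H_0: rank C_0 − rank ∂_1 = 8 − 7 = 1, and the invariant factors of ∂_1 are all 1, so H_0 ≅ Z.
  H_1: rank ker ∂_1 − rank ∂_2 = (9 − 7) − 1 = 1, and the invariant factors of ∂_2 are all 1, so H_1 ≅ Z.
  H_2: rank ker ∂_2 − rank ∂_3 = (1 − 1) − 0 = 0, and there is no ∂_3, so H_2 ≅ 0.

H_0 ≅ Z,  H_1 ≅ Z,  H_2 = 0.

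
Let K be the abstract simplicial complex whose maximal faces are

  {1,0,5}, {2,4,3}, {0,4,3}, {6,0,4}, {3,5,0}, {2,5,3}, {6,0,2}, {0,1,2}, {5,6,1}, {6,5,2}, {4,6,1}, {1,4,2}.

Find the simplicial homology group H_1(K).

We work with the vertex ordering 0 < 1 < 2 < 3 < 4 < 5 < 6. The simplices of K, each written with vertices in increasing order, are:

  0-simplices (7): [0], [1], [2], [3], [4], [5], [6]
  1-simplices (18): [0,1], [0,2], [0,3], [0,4], [0,5], [0,6], [1,2], [1,4], [1,5], [1,6], [2,3], [2,4], [2,5], [2,6], [3,4], [3,5], [4,6], [5,6]
  2-simplices (12): [0,1,2], [0,1,5], [0,2,6], [0,3,4], [0,3,5], [0,4,6], [1,2,4], [1,4,6], [1,5,6], [2,3,4], [2,3,5], [2,5,6]

giving chain groups C_0 ≅ Z^7, C_1 ≅ Z^18, C_2 ≅ Z^12.

Boundary ∂_1: C_1 → C_0 is given by ∂[p,q] = [q] − [p].
The resulting 7×18 matrix has rank 6, and its Smith normal form has invariant factors (1,1,1,1,1,1).

Boundary ∂_2: C_2 → C_1 sends each 2-simplex [p,q,r] to [q,r] − [p,r] + [p,q]. For instance
  ∂[0,3,5] = [3,5] − [0,5] + [0,3],
  ∂[0,4,6] = [4,6] − [0,6] + [0,4].
This gives a 18×12 integer matrix of rank 12; reducing to Smith normal form yields diagonal entries (1,1,1,1,1,1,1,1,1,1,1,2).

From H_k ≅ ker(∂_k) / im(∂_{k+1}) we obtain:

  H_1: rank ker ∂_1 − rank ∂_2 = (18 − 6) − 12 = 0, and ∂_2 has invariant factor 2 > 1, so H_1 ≅ Z/2.

H_1 = Z/2.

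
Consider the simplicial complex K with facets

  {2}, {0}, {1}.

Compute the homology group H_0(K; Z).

Order the vertices as 0 < 1 < 2. Listing each simplex with vertices in this order, K has dimension 0 with simplices:

  0-simplices (3): [0], [1], [2]

so the chain groups are C_0 ≅ Z^3.

Reading off H_k = ker ∂_k / im ∂_{k+1}:

  H_0: rank C_0 − rank ∂_1 = 3 − 0 = 3, and there is no ∂_1, so H_0 ≅ Z^3.

(K is a triangulation of a set of 3 points.)

H_0 ≅ Z^3.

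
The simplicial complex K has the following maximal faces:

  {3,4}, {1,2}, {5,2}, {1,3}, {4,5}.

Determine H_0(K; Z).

Take the total order 1 < 2 < 3 < 4 < 5 on the vertex set. Then K (dimension 1) consists of the simplices:

  0-simplices (5): [1], [2], [3], [4], [5]
  1-simplices (5): [1,2], [1,3], [2,5], [3,4], [4,5]

Hence C_0 ≅ Z^5, C_1 ≅ Z^5.

The boundary map ∂_1: C_1 → C_0 sends each edge [p,q] (with p < q) to q − p. For instance
  ∂[1,3] = [3] − [1].
This gives a 5×5 integer matrix of rank 4; reducing to Smith normal form yields diagonal entries (1,1,1,1).

Now H_k = ker ∂_k / im ∂_{k+1}, so:

  H_0: rank C_0 − rank ∂_1 = 5 − 4 = 1, and the invariant factors of ∂_1 are all 1, so H_0 ≅ Z.

H_0 = Z.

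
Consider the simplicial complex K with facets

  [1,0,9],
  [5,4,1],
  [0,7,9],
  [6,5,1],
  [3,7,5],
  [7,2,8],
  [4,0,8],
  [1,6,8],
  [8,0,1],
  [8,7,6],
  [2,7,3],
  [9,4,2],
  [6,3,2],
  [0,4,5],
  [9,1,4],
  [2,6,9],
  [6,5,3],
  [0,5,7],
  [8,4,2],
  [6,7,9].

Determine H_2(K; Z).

H_2 = 0.

We work with the vertex ordering 0 < 1 < 2 < 3 < 4 < 5 < 6 < 7 < 8 < 9. The simplices of K, each written with vertices in increasing order, are:

  0-simplices (10): [0], [1], [2], [3], [4], [5], [6], [7], [8], [9]
  1-simplices (30): (30 of them)
  2-simplices (20): (20 of them)

giving chain groups C_0 ≅ Z^10, C_1 ≅ Z^30, C_2 ≅ Z^20.

Boundary ∂_1: C_1 → C_0 sends each edge [p,q] (with p < q) to q − p. For instance
  ∂[2,6] = [6] − [2].
As a 10×30 matrix over Z this has rank 9, with invariant factors (1,1,1,1,1,1,1,1,1).

∂_2: C_2 → C_1 acts by ∂[p,q,r] = [q,r] − [p,r] + [p,q]. For instance
  ∂[6,7,8] = [7,8] − [6,8] + [6,7],
  ∂[0,1,9] = [1,9] − [0,9] + [0,1].
This gives a 30×20 integer matrix of rank 20; reducing to Smith normal form yields diagonal entries (1,1,1,1,1,1,1,1,1,1,1,1,1,1,1,1,1,1,1,2).

Computing H_k = (kernel of ∂_k) / (image of ∂_{k+1}):

  H_2: rank ker ∂_2 − rank ∂_3 = (20 − 20) − 0 = 0, and there is no ∂_3, so H_2 = 0.

(K is a triangulation of the Klein bottle.)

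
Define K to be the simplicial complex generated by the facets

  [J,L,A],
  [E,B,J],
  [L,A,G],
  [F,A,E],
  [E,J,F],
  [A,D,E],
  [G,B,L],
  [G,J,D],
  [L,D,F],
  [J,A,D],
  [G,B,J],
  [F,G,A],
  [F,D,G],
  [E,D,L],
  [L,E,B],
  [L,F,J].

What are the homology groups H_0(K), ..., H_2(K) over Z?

We work with the vertex ordering A < B < D < E < F < G < J < L. The simplices of K, each written with vertices in increasing order, are:

  0-simplices (8): A, B, D, E, F, G, J, L
  1-simplices (24): AD, AE, AF, AG, AJ, AL, BE, BG, BJ, BL, DE, DF, DG, DJ, DL, EF, EJ, EL, FG, FJ, FL, GJ, GL, JL
  2-simplices (16): ADE, ADJ, AEF, AFG, AGL, AJL, BEJ, BEL, BGJ, BGL, DEL, DFG, DFL, DGJ, EFJ, FJL

Hence C_0 ≅ Z^8, C_1 ≅ Z^24, C_2 ≅ Z^16.

∂_1: C_1 → C_0 maps an edge to its endpoints' difference, ∂[p,q] = q − p.
As a 8×24 matrix over Z this has rank 7, with invariant factors (1,1,1,1,1,1,1).

Boundary ∂_2: C_2 → C_1 maps a triangle to the signed sum of its edges. For instance
  ∂BGJ = GJ − BJ + BG,
  ∂DGJ = GJ − DJ + DG.
As a 24×16 matrix over Z this has rank 15, with invariant factors (1,1,1,1,1,1,1,1,1,1,1,1,1,1,1).

From H_k ≅ ker(∂_k) / im(∂_{k+1}) we obtain:

  H_0: rank C_0 − rank ∂_1 = 8 − 7 = 1, and the invariant factors of ∂_1 are all 1, so H_0 = Z.
  H_1: rank ker ∂_1 − rank ∂_2 = (24 − 7) − 15 = 2, and the invariant factors of ∂_2 are all 1, so H_1 = Z^2.
  H_2: rank ker ∂_2 − rank ∂_3 = (16 − 15) − 0 = 1, and there is no ∂_3, so H_2 = Z.

As a check, the Euler characteristic is 8 − 24 + 16 = 0, which agrees with 1 − 2 + 1 = 0.

H_0 = Z,  H_1 = Z^2,  H_2 = Z.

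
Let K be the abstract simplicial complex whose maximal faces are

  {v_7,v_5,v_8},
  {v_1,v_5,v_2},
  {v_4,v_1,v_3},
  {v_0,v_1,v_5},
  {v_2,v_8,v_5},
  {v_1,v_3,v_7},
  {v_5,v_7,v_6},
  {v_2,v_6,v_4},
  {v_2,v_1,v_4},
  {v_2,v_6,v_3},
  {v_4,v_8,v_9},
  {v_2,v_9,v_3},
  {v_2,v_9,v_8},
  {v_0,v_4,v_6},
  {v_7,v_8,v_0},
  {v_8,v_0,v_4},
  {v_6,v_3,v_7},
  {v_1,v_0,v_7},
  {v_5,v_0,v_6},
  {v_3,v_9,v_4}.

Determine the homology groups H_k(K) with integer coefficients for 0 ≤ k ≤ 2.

Take the total order v_0 < v_1 < v_2 < v_3 < v_4 < v_5 < v_6 < v_7 < v_8 < v_9 on the vertex set. Then K (dimension 2) consists of the simplices:

  0-simplices (10): [v_0], [v_1], [v_2], [v_3], [v_4], [v_5], [v_6], [v_7], [v_8], [v_9]
  1-simplices (30): (30 of them)
  2-simplices (20): (20 of them)

Hence C_0 ≅ Z^10, C_1 ≅ Z^30, C_2 ≅ Z^20.

∂_1: C_1 → C_0 is given by ∂[p,q] = [q] − [p]. For instance
  ∂[v_0,v_7] = [v_7] − [v_0].
The resulting 10×30 matrix has rank 9, and its Smith normal form has invariant factors (1,1,1,1,1,1,1,1,1).

The boundary map ∂_2: C_2 → C_1 acts by ∂[p,q,r] = [q,r] − [p,r] + [p,q]. For instance
  ∂[v_1,v_2,v_4] = [v_2,v_4] − [v_1,v_4] + [v_1,v_2],
  ∂[v_2,v_5,v_8] = [v_5,v_8] − [v_2,v_8] + [v_2,v_5].
This gives a 30×20 integer matrix of rank 20; reducing to Smith normal form yields diagonal entries (1,1,1,1,1,1,1,1,1,1,1,1,1,1,1,1,1,1,1,2).

Reading off H_k = ker ∂_k / im ∂_{k+1}:

  H_0: rank C_0 − rank ∂_1 = 10 − 9 = 1, and the invariant factors of ∂_1 are all 1, so H_0 = Z.
  H_1: rank ker ∂_1 − rank ∂_2 = (30 − 9) − 20 = 1, and ∂_2 has invariant factor 2 > 1, so H_1 = Z ⊕ Z_2.
  H_2: rank ker ∂_2 − rank ∂_3 = (20 − 20) − 0 = 0, and there is no ∂_3, so H_2 = 0.

(K is a triangulation of the Klein bottle.)

H_0 = Z,  H_1 = Z ⊕ Z_2,  H_2 = 0.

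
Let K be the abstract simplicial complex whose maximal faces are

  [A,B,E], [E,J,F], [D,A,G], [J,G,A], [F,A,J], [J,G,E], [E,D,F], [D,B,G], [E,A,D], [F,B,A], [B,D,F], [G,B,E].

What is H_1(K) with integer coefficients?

H_1 ≅ Z/2.

K has 7 vertices, 18 edges, 12 triangles.
rank ∂_1 = 6, rank ∂_2 = 12 ⇒ b_1 = 18 − 6 − 12 = 0; ∂_2 has invariant factor(s) [2] giving torsion. So H_1 ≅ Z/2.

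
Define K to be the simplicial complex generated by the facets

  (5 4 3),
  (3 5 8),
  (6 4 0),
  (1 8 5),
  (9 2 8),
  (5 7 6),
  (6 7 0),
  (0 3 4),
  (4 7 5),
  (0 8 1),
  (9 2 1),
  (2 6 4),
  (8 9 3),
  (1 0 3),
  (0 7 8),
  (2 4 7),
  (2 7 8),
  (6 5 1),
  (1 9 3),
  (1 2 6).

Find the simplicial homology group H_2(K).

H_2 ≅ 0.

Fix the vertex order 0 < 1 < 2 < 3 < 4 < 5 < 6 < 7 < 8 < 9 and write every simplex with vertices in increasing order. Then dim K = 2 and the simplices of K are:

  0-simplices (10): [0], [1], [2], [3], [4], [5], [6], [7], [8], [9]
  1-simplices (30): (30 of them)
  2-simplices (20): (20 of them)

giving chain groups C_0 ≅ Z^10, C_1 ≅ Z^30, C_2 ≅ Z^20.

Boundary ∂_1: C_1 → C_0 sends each edge [p,q] (with p < q) to q − p. For instance
  ∂[0,3] = [3] − [0].
As a 10×30 matrix over Z this has rank 9, with invariant factors (1,1,1,1,1,1,1,1,1).

Boundary ∂_2: C_2 → C_1 acts by ∂[p,q,r] = [q,r] − [p,r] + [p,q]. For instance
  ∂[2,4,7] = [4,7] − [2,7] + [2,4],
  ∂[5,6,7] = [6,7] − [5,7] + [5,6].
The resulting 30×20 matrix has rank 20, and its Smith normal form has invariant factors (1,1,1,1,1,1,1,1,1,1,1,1,1,1,1,1,1,1,1,2).

Reading off H_k = ker ∂_k / im ∂_{k+1}:

  H_2: rank ker ∂_2 − rank ∂_3 = (20 − 20) − 0 = 0, and there is no ∂_3, so H_2 ≅ 0.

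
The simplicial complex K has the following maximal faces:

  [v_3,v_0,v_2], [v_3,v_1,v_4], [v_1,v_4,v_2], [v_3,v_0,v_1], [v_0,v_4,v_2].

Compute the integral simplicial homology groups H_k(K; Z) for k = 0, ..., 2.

H_0 = Z,  H_1 = Z,  H_2 = 0.

We work with the vertex ordering v_0 < v_1 < v_2 < v_3 < v_4. The simplices of K, each written with vertices in increasing order, are:

  0-simplices (5): [v_0], [v_1], [v_2], [v_3], [v_4]
  1-simplices (10): [v_0,v_1], [v_0,v_2], [v_0,v_3], [v_0,v_4], [v_1,v_2], [v_1,v_3], [v_1,v_4], [v_2,v_3], [v_2,v_4], [v_3,v_4]
  2-simplices (5): [v_0,v_1,v_3], [v_0,v_2,v_3], [v_0,v_2,v_4], [v_1,v_2,v_4], [v_1,v_3,v_4]

Hence C_0 ≅ Z^5, C_1 ≅ Z^10, C_2 ≅ Z^5.

The boundary map ∂_1: C_1 → C_0 is given by ∂[p,q] = [q] − [p].
As a 5×10 matrix over Z this has rank 4, with invariant factors (1,1,1,1).

The boundary map ∂_2: C_2 → C_1 sends each 2-simplex [p,q,r] to [q,r] − [p,r] + [p,q]. For instance
  ∂[v_0,v_2,v_4] = [v_2,v_4] − [v_0,v_4] + [v_0,v_2],
  ∂[v_0,v_2,v_3] = [v_2,v_3] − [v_0,v_3] + [v_0,v_2].
The 10×5 boundary matrix has rank 5 and Smith normal form diag(1,1,1,1,1).

Computing H_k = (kernel of ∂_k) / (image of ∂_{k+1}):

  H_0: rank C_0 − rank ∂_1 = 5 − 4 = 1, and the invariant factors of ∂_1 are all 1, so H_0 ≅ Z.
  H_1: rank ker ∂_1 − rank ∂_2 = (10 − 4) − 5 = 1, and the invariant factors of ∂_2 are all 1, so H_1 ≅ Z.
  H_2: rank ker ∂_2 − rank ∂_3 = (5 − 5) − 0 = 0, and there is no ∂_3, so H_2 ≅ 0.

(K is a triangulation of the Möbius band.)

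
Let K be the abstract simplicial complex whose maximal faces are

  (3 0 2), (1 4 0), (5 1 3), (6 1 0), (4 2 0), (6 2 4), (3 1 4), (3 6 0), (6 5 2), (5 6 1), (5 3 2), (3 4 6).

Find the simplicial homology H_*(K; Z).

H_0 = Z,  H_1 = Z/2,  H_2 = 0.

Order the vertices as 0 < 1 < 2 < 3 < 4 < 5 < 6. Listing each simplex with vertices in this order, K has dimension 2 with simplices:

  0-simplices (7): [0], [1], [2], [3], [4], [5], [6]
  1-simplices (18): [0,1], [0,2], [0,3], [0,4], [0,6], [1,3], [1,4], [1,5], [1,6], [2,3], [2,4], [2,5], [2,6], [3,4], [3,5], [3,6], [4,6], [5,6]
  2-simplices (12): [0,1,4], [0,1,6], [0,2,3], [0,2,4], [0,3,6], [1,3,4], [1,3,5], [1,5,6], [2,3,5], [2,4,6], [2,5,6], [3,4,6]

giving chain groups C_0 ≅ Z^7, C_1 ≅ Z^18, C_2 ≅ Z^12.

∂_1: C_1 → C_0 maps an edge to its endpoints' difference, ∂[p,q] = q − p. For instance
  ∂[1,5] = [5] − [1].
The resulting 7×18 matrix has rank 6, and its Smith normal form has invariant factors (1,1,1,1,1,1).

The boundary map ∂_2: C_2 → C_1 acts by ∂[p,q,r] = [q,r] − [p,r] + [p,q]. For instance
  ∂[3,4,6] = [4,6] − [3,6] + [3,4],
  ∂[0,2,4] = [2,4] − [0,4] + [0,2].
As a 18×12 matrix over Z this has rank 12, with invariant factors (1,1,1,1,1,1,1,1,1,1,1,2).

Computing H_k = (kernel of ∂_k) / (image of ∂_{k+1}):

  H_0: rank C_0 − rank ∂_1 = 7 − 6 = 1, and the invariant factors of ∂_1 are all 1, so H_0 ≅ Z.
  H_1: rank ker ∂_1 − rank ∂_2 = (18 − 6) − 12 = 0, and ∂_2 has invariant factor 2 > 1, so H_1 ≅ Z/2.
  H_2: rank ker ∂_2 − rank ∂_3 = (12 − 12) − 0 = 0, and there is no ∂_3, so H_2 ≅ 0.

As a check, the Euler characteristic is 7 − 18 + 12 = 1, which agrees with 1 − 0 + 0 = 1.
(K is a triangulation of the real projective plane RP^2.)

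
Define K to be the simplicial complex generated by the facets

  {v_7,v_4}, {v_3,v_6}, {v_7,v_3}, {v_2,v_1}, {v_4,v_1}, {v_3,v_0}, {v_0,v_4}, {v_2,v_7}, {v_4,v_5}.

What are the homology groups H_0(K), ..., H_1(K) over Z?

K has 8 vertices, 9 edges.
rank ∂_0 = 0, rank ∂_1 = 7 ⇒ b_0 = 8 − 0 − 7 = 1; all invariant factors of ∂_1 are 1 so no torsion. So H_0 ≅ Z.
rank ∂_1 = 7, rank ∂_2 = 0 ⇒ b_1 = 9 − 7 − 0 = 2. So H_1 ≅ Z^2.

H_0 = Z,  H_1 = Z^2.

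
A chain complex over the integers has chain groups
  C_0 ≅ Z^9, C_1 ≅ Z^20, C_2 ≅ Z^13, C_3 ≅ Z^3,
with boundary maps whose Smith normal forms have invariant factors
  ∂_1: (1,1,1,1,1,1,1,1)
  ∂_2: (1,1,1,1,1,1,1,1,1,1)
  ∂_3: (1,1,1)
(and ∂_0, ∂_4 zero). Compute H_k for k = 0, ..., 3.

H_0 ≅ Z,  H_1 ≅ Z^2,  H_2 = 0,  H_3 = 0.

H_0: b_0 = 9 − 0 − 8 = 1; torsion from ∂_1 factors > 1: none. So H_0 ≅ Z.
H_1: b_1 = 20 − 8 − 10 = 2; torsion from ∂_2 factors > 1: none. So H_1 ≅ Z^2.
H_2: b_2 = 13 − 10 − 3 = 0; torsion from ∂_3 factors > 1: none. So H_2 ≅ 0.
H_3: b_3 = 3 − 3 − 0 = 0; torsion from ∂_4 factors > 1: none. So H_3 ≅ 0.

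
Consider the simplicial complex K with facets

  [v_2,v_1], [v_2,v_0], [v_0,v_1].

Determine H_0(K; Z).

H_0 ≅ Z.

K has 3 vertices, 3 edges.
rank ∂_0 = 0, rank ∂_1 = 2 ⇒ b_0 = 3 − 0 − 2 = 1; all invariant factors of ∂_1 are 1 so no torsion. So H_0 = Z.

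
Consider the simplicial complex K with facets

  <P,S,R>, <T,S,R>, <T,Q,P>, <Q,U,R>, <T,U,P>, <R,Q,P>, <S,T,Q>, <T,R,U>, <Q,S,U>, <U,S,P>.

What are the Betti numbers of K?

Fix the vertex order P < Q < R < S < T < U and write every simplex with vertices in increasing order. Then dim K = 2 and the simplices of K are:

  0-simplices (6): P, Q, R, S, T, U
  1-simplices (15): PQ, PR, PS, PT, PU, QR, QS, QT, QU, RS, RT, RU, ST, SU, TU
  2-simplices (10): PQR, PQT, PRS, PSU, PTU, QRU, QST, QSU, RST, RTU

Hence C_0 ≅ Z^6, C_1 ≅ Z^15, C_2 ≅ Z^10.

∂_1: C_1 → C_0 is given by ∂[p,q] = [q] − [p].
This gives a 6×15 integer matrix of rank 5; reducing to Smith normal form yields diagonal entries (1,1,1,1,1).

∂_2: C_2 → C_1 sends each 2-simplex [p,q,r] to [q,r] − [p,r] + [p,q]. For instance
  ∂QSU = SU − QU + QS,
  ∂QST = ST − QT + QS.
The 15×10 boundary matrix has rank 10 and Smith normal form diag(1,1,1,1,1,1,1,1,1,2).

Now H_k = ker ∂_k / im ∂_{k+1}, so:

  H_0: rank C_0 − rank ∂_1 = 6 − 5 = 1, and the invariant factors of ∂_1 are all 1, so H_0 = Z.
  H_1: rank ker ∂_1 − rank ∂_2 = (15 − 5) − 10 = 0, and ∂_2 has invariant factor 2 > 1, so H_1 = Z_2.
  H_2: rank ker ∂_2 − rank ∂_3 = (10 − 10) − 0 = 0, and there is no ∂_3, so H_2 = 0.

As a check, the Euler characteristic is 6 − 15 + 10 = 1, which agrees with 1 − 0 + 0 = 1.

Hence the Betti numbers are b_0 = 1, b_1 = 0, b_2 = 0.

b_0 = 1, b_1 = 0, b_2 = 0.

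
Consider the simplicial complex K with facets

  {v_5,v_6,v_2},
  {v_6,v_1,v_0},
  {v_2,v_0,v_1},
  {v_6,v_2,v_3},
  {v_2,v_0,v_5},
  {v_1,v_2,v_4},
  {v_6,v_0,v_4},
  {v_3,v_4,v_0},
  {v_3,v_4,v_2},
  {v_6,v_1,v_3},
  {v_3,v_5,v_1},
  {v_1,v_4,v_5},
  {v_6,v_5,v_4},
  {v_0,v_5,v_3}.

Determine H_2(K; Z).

H_2 = Z.

Take the total order v_0 < v_1 < v_2 < v_3 < v_4 < v_5 < v_6 on the vertex set. Then K (dimension 2) consists of the simplices:

  0-simplices (7): [v_0], [v_1], [v_2], [v_3], [v_4], [v_5], [v_6]
  1-simplices (21): (21 of them)
  2-simplices (14): (14 of them)

giving chain groups C_0 ≅ Z^7, C_1 ≅ Z^21, C_2 ≅ Z^14.

∂_1: C_1 → C_0 is given by ∂[p,q] = [q] − [p]. For instance
  ∂[v_0,v_1] = [v_1] − [v_0].
The 7×21 boundary matrix has rank 6 and Smith normal form diag(1,1,1,1,1,1).

The boundary map ∂_2: C_2 → C_1 maps a triangle to the signed sum of its edges. For instance
  ∂[v_1,v_3,v_5] = [v_3,v_5] − [v_1,v_5] + [v_1,v_3],
  ∂[v_2,v_3,v_4] = [v_3,v_4] − [v_2,v_4] + [v_2,v_3].
As a 21×14 matrix over Z this has rank 13, with invariant factors (1,1,1,1,1,1,1,1,1,1,1,1,1).

Computing H_k = (kernel of ∂_k) / (image of ∂_{k+1}):

  H_2: rank ker ∂_2 − rank ∂_3 = (14 − 13) − 0 = 1, and there is no ∂_3, so H_2 ≅ Z.

(K is a triangulation of the torus T^2.)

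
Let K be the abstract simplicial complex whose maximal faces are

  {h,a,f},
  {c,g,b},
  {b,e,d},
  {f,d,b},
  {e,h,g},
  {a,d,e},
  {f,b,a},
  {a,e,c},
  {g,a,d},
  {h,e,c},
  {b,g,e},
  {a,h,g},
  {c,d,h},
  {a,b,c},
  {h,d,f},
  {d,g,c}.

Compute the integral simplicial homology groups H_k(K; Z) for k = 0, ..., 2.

Order the vertices as a < b < c < d < e < f < g < h. Listing each simplex with vertices in this order, K has dimension 2 with simplices:

  0-simplices (8): a, b, c, d, e, f, g, h
  1-simplices (24): ab, ac, ad, ae, af, ag, ah, bc, bd, be, bf, bg, cd, ce, cg, ch, de, df, dg, dh, eg, eh, fh, gh
  2-simplices (16): abc, abf, ace, ade, adg, afh, agh, bcg, bde, bdf, beg, cdg, cdh, ceh, dfh, egh

Hence C_0 ≅ Z^8, C_1 ≅ Z^24, C_2 ≅ Z^16.

The boundary map ∂_1: C_1 → C_0 is given by ∂[p,q] = [q] − [p].
As a 8×24 matrix over Z this has rank 7, with invariant factors (1,1,1,1,1,1,1).

The boundary map ∂_2: C_2 → C_1 sends each 2-simplex [p,q,r] to [q,r] − [p,r] + [p,q]. For instance
  ∂ace = ce − ae + ac,
  ∂beg = eg − bg + be.
The resulting 24×16 matrix has rank 15, and its Smith normal form has invariant factors (1,1,1,1,1,1,1,1,1,1,1,1,1,1,1).

From H_k ≅ ker(∂_k) / im(∂_{k+1}) we obtain:

  H_0: rank C_0 − rank ∂_1 = 8 − 7 = 1, and the invariant factors of ∂_1 are all 1, so H_0 = Z.
  H_1: rank ker ∂_1 − rank ∂_2 = (24 − 7) − 15 = 2, and the invariant factors of ∂_2 are all 1, so H_1 = Z^2.
  H_2: rank ker ∂_2 − rank ∂_3 = (16 − 15) − 0 = 1, and there is no ∂_3, so H_2 = Z.

As a check, the Euler characteristic is 8 − 24 + 16 = 0, which agrees with 1 − 2 + 1 = 0.

H_0 = Z,  H_1 = Z^2,  H_2 = Z.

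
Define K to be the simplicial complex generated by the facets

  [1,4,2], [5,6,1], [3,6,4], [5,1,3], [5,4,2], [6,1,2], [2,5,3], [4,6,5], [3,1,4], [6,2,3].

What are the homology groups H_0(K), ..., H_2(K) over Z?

Take the total order 1 < 2 < 3 < 4 < 5 < 6 on the vertex set. Then K (dimension 2) consists of the simplices:

  0-simplices (6): [1], [2], [3], [4], [5], [6]
  1-simplices (15): [1,2], [1,3], [1,4], [1,5], [1,6], [2,3], [2,4], [2,5], [2,6], [3,4], [3,5], [3,6], [4,5], [4,6], [5,6]
  2-simplices (10): [1,2,4], [1,2,6], [1,3,4], [1,3,5], [1,5,6], [2,3,5], [2,3,6], [2,4,5], [3,4,6], [4,5,6]

so the chain groups are C_0 ≅ Z^6, C_1 ≅ Z^15, C_2 ≅ Z^10.

∂_1: C_1 → C_0 sends each edge [p,q] (with p < q) to q − p.
This gives a 6×15 integer matrix of rank 5; reducing to Smith normal form yields diagonal entries (1,1,1,1,1).

Boundary ∂_2: C_2 → C_1 acts by ∂[p,q,r] = [q,r] − [p,r] + [p,q]. For instance
  ∂[1,3,4] = [3,4] − [1,4] + [1,3],
  ∂[1,3,5] = [3,5] − [1,5] + [1,3].
The resulting 15×10 matrix has rank 10, and its Smith normal form has invariant factors (1,1,1,1,1,1,1,1,1,2).

From H_k ≅ ker(∂_k) / im(∂_{k+1}) we obtain:

  H_0: rank C_0 − rank ∂_1 = 6 − 5 = 1, and the invariant factors of ∂_1 are all 1, so H_0 ≅ Z.
  H_1: rank ker ∂_1 − rank ∂_2 = (15 − 5) − 10 = 0, and ∂_2 has invariant factor 2 > 1, so H_1 ≅ Z/2.
  H_2: rank ker ∂_2 − rank ∂_3 = (10 − 10) − 0 = 0, and there is no ∂_3, so H_2 ≅ 0.

H_0 = Z,  H_1 = Z/2,  H_2 = 0.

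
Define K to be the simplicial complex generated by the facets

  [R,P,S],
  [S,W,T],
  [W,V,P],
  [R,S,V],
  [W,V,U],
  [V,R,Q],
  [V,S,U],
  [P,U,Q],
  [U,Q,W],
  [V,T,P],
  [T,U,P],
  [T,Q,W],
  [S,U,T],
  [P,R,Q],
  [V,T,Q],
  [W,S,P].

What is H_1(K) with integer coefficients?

K has 8 vertices, 24 edges, 16 triangles.
rank ∂_1 = 7, rank ∂_2 = 15 ⇒ b_1 = 24 − 7 − 15 = 2; all invariant factors of ∂_2 are 1 so no torsion. So H_1 ≅ Z^2.

H_1 = Z^2.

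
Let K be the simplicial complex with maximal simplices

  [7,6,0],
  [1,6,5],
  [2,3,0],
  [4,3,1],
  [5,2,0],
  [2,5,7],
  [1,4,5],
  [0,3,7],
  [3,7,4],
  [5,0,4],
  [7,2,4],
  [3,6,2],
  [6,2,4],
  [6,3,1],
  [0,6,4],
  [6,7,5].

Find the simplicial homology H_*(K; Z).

H_0 = Z,  H_1 = Z^2,  H_2 = Z.

We work with the vertex ordering 0 < 1 < 2 < 3 < 4 < 5 < 6 < 7. The simplices of K, each written with vertices in increasing order, are:

  0-simplices (8): [0], [1], [2], [3], [4], [5], [6], [7]
  1-simplices (24): (24 of them)
  2-simplices (16): [0,2,3], [0,2,5], [0,3,7], [0,4,5], [0,4,6], [0,6,7], [1,3,4], [1,3,6], [1,4,5], [1,5,6], [2,3,6], [2,4,6], [2,4,7], [2,5,7], [3,4,7], [5,6,7]

giving chain groups C_0 ≅ Z^8, C_1 ≅ Z^24, C_2 ≅ Z^16.

∂_1: C_1 → C_0 sends each edge [p,q] (with p < q) to q − p. For instance
  ∂[3,7] = [7] − [3].
The 8×24 boundary matrix has rank 7 and Smith normal form diag(1,1,1,1,1,1,1).

Boundary ∂_2: C_2 → C_1 sends each 2-simplex [p,q,r] to [q,r] − [p,r] + [p,q]. For instance
  ∂[2,4,6] = [4,6] − [2,6] + [2,4],
  ∂[2,3,6] = [3,6] − [2,6] + [2,3].
As a 24×16 matrix over Z this has rank 15, with invariant factors (1,1,1,1,1,1,1,1,1,1,1,1,1,1,1).

Reading off H_k = ker ∂_k / im ∂_{k+1}:

  H_0: rank C_0 − rank ∂_1 = 8 − 7 = 1, and the invariant factors of ∂_1 are all 1, so H_0 = Z.
  H_1: rank ker ∂_1 − rank ∂_2 = (24 − 7) − 15 = 2, and the invariant factors of ∂_2 are all 1, so H_1 = Z^2.
  H_2: rank ker ∂_2 − rank ∂_3 = (16 − 15) − 0 = 1, and there is no ∂_3, so H_2 = Z.

As a check, the Euler characteristic is 8 − 24 + 16 = 0, which agrees with 1 − 2 + 1 = 0.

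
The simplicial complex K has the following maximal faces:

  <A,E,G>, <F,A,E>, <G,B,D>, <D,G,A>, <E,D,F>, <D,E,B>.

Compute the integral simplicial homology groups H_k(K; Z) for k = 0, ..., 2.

Take the total order A < B < D < E < F < G on the vertex set. Then K (dimension 2) consists of the simplices:

  0-simplices (6): A, B, D, E, F, G
  1-simplices (12): AD, AE, AF, AG, BD, BE, BG, DE, DF, DG, EF, EG
  2-simplices (6): ADG, AEF, AEG, BDE, BDG, DEF

Hence C_0 ≅ Z^6, C_1 ≅ Z^12, C_2 ≅ Z^6.

Boundary ∂_1: C_1 → C_0 sends each edge [p,q] (with p < q) to q − p.
The resulting 6×12 matrix has rank 5, and its Smith normal form has invariant factors (1,1,1,1,1).

Boundary ∂_2: C_2 → C_1 sends each 2-simplex [p,q,r] to [q,r] − [p,r] + [p,q]. For instance
  ∂DEF = EF − DF + DE,
  ∂ADG = DG − AG + AD.
As a 12×6 matrix over Z this has rank 6, with invariant factors (1,1,1,1,1,1).

Now H_k = ker ∂_k / im ∂_{k+1}, so:

  H_0: rank C_0 − rank ∂_1 = 6 − 5 = 1, and the invariant factors of ∂_1 are all 1, so H_0 ≅ Z.
  H_1: rank ker ∂_1 − rank ∂_2 = (12 − 5) − 6 = 1, and the invariant factors of ∂_2 are all 1, so H_1 ≅ Z.
  H_2: rank ker ∂_2 − rank ∂_3 = (6 − 6) − 0 = 0, and there is no ∂_3, so H_2 ≅ 0.

H_0 ≅ Z,  H_1 ≅ Z,  H_2 = 0.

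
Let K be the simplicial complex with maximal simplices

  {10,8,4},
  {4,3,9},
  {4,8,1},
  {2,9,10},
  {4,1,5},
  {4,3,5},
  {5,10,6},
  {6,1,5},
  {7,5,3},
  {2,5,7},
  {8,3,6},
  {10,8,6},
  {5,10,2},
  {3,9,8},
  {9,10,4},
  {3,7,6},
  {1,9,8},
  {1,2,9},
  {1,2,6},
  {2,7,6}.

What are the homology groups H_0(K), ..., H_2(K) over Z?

H_0 ≅ Z,  H_1 ≅ Z ⊕ Z/2Z,  H_2 = 0.

K has 10 vertices, 30 edges, 20 triangles.
rank ∂_0 = 0, rank ∂_1 = 9 ⇒ b_0 = 10 − 0 − 9 = 1; all invariant factors of ∂_1 are 1 so no torsion. So H_0 = Z.
rank ∂_1 = 9, rank ∂_2 = 20 ⇒ b_1 = 30 − 9 − 20 = 1; ∂_2 has invariant factor(s) [2] giving torsion. So H_1 = Z ⊕ Z/2Z.
rank ∂_2 = 20, rank ∂_3 = 0 ⇒ b_2 = 20 − 20 − 0 = 0. So H_2 = 0.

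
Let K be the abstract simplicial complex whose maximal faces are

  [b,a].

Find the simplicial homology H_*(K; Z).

H_0 = Z,  H_1 = 0.

Take the total order a < b on the vertex set. Then K (dimension 1) consists of the simplices:

  0-simplices (2): a, b
  1-simplices (1): ab

Hence C_0 ≅ Z^2, C_1 ≅ Z^1.

∂_1: C_1 → C_0 is given by ∂[p,q] = [q] − [p]. For instance
  ∂ab = b − a.
The resulting 2×1 matrix has rank 1, and its Smith normal form has invariant factors (1).

From H_k ≅ ker(∂_k) / im(∂_{k+1}) we obtain:

  H_0: rank C_0 − rank ∂_1 = 2 − 1 = 1, and the invariant factors of ∂_1 are all 1, so H_0 ≅ Z.
  H_1: rank ker ∂_1 − rank ∂_2 = (1 − 1) − 0 = 0, and there is no ∂_2, so H_1 ≅ 0.

As a check, the Euler characteristic is 2 − 1 = 1, which agrees with 1 − 0 = 1.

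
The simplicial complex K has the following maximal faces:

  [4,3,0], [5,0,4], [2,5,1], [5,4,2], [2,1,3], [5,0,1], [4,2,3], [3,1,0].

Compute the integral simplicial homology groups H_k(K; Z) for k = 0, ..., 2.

H_0 = Z,  H_1 = 0,  H_2 = Z.

K has 6 vertices, 12 edges, 8 triangles.
rank ∂_0 = 0, rank ∂_1 = 5 ⇒ b_0 = 6 − 0 − 5 = 1; all invariant factors of ∂_1 are 1 so no torsion. So H_0 = Z.
rank ∂_1 = 5, rank ∂_2 = 7 ⇒ b_1 = 12 − 5 − 7 = 0; all invariant factors of ∂_2 are 1 so no torsion. So H_1 = 0.
rank ∂_2 = 7, rank ∂_3 = 0 ⇒ b_2 = 8 − 7 − 0 = 1. So H_2 = Z.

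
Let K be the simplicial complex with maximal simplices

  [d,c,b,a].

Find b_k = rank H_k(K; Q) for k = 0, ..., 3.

Take the total order a < b < c < d on the vertex set. Then K (dimension 3) consists of the simplices:

  0-simplices (4): a, b, c, d
  1-simplices (6): ab, ac, ad, bc, bd, cd
  2-simplices (4): abc, abd, acd, bcd
  3-simplices (1): abcd

giving chain groups C_0 ≅ Z^4, C_1 ≅ Z^6, C_2 ≅ Z^4, C_3 ≅ Z^1.

Boundary ∂_1: C_1 → C_0 sends each edge [p,q] (with p < q) to q − p.
The 4×6 boundary matrix has rank 3 and Smith normal form diag(1,1,1).

The boundary map ∂_2: C_2 → C_1 maps a triangle to the signed sum of its edges. For instance
  ∂abc = bc − ac + ab,
  ∂bcd = cd − bd + bc.
The resulting 6×4 matrix has rank 3, and its Smith normal form has invariant factors (1,1,1).

The boundary map ∂_3: C_3 → C_2 sends each 3-simplex σ to the alternating sum Σ_i (−1)^i (σ with its i-th vertex removed). For instance
  ∂abcd = bcd − acd + abd − abc.
This gives a 4×1 integer matrix of rank 1; reducing to Smith normal form yields diagonal entries (1).

Now H_k = ker ∂_k / im ∂_{k+1}, so:

  H_0: rank C_0 − rank ∂_1 = 4 − 3 = 1, and the invariant factors of ∂_1 are all 1, so H_0 ≅ Z.
  H_1: rank ker ∂_1 − rank ∂_2 = (6 − 3) − 3 = 0, and the invariant factors of ∂_2 are all 1, so H_1 ≅ 0.
  H_2: rank ker ∂_2 − rank ∂_3 = (4 − 3) − 1 = 0, and the invariant factors of ∂_3 are all 1, so H_2 ≅ 0.
  H_3: rank ker ∂_3 − rank ∂_4 = (1 − 1) − 0 = 0, and there is no ∂_4, so H_3 ≅ 0.

As a check, the Euler characteristic is 4 − 6 + 4 − 1 = 1, which agrees with 1 − 0 + 0 − 0 = 1.

Hence the Betti numbers are b_0 = 1, b_1 = 0, b_2 = 0, b_3 = 0.

b_0 = 1, b_1 = 0, b_2 = 0, b_3 = 0.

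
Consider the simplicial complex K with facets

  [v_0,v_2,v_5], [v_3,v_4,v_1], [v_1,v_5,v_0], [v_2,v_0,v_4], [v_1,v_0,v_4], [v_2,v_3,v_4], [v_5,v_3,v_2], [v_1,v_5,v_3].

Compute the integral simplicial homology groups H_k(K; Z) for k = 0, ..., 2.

H_0 ≅ Z,  H_1 = 0,  H_2 ≅ Z.

We work with the vertex ordering v_0 < v_1 < v_2 < v_3 < v_4 < v_5. The simplices of K, each written with vertices in increasing order, are:

  0-simplices (6): [v_0], [v_1], [v_2], [v_3], [v_4], [v_5]
  1-simplices (12): [v_0,v_1], [v_0,v_2], [v_0,v_4], [v_0,v_5], [v_1,v_3], [v_1,v_4], [v_1,v_5], [v_2,v_3], [v_2,v_4], [v_2,v_5], [v_3,v_4], [v_3,v_5]
  2-simplices (8): [v_0,v_1,v_4], [v_0,v_1,v_5], [v_0,v_2,v_4], [v_0,v_2,v_5], [v_1,v_3,v_4], [v_1,v_3,v_5], [v_2,v_3,v_4], [v_2,v_3,v_5]

so the chain groups are C_0 ≅ Z^6, C_1 ≅ Z^12, C_2 ≅ Z^8.

∂_1: C_1 → C_0 sends each edge [p,q] (with p < q) to q − p. For instance
  ∂[v_2,v_5] = [v_5] − [v_2].
As a 6×12 matrix over Z this has rank 5, with invariant factors (1,1,1,1,1).

∂_2: C_2 → C_1 acts by ∂[p,q,r] = [q,r] − [p,r] + [p,q]. For instance
  ∂[v_0,v_1,v_4] = [v_1,v_4] − [v_0,v_4] + [v_0,v_1],
  ∂[v_0,v_1,v_5] = [v_1,v_5] − [v_0,v_5] + [v_0,v_1].
The resulting 12×8 matrix has rank 7, and its Smith normal form has invariant factors (1,1,1,1,1,1,1).

Reading off H_k = ker ∂_k / im ∂_{k+1}:

  H_0: rank C_0 − rank ∂_1 = 6 − 5 = 1, and the invariant factors of ∂_1 are all 1, so H_0 ≅ Z.
  H_1: rank ker ∂_1 − rank ∂_2 = (12 − 5) − 7 = 0, and the invariant factors of ∂_2 are all 1, so H_1 ≅ 0.
  H_2: rank ker ∂_2 − rank ∂_3 = (8 − 7) − 0 = 1, and there is no ∂_3, so H_2 ≅ Z.

As a check, the Euler characteristic is 6 − 12 + 8 = 2, which agrees with 1 − 0 + 1 = 2.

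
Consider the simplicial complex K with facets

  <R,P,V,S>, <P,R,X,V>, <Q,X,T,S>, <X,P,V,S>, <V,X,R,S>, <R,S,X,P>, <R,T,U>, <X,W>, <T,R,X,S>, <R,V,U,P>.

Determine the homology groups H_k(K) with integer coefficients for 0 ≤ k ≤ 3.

H_0 ≅ Z,  H_1 = 0,  H_2 = 0,  H_3 ≅ Z.

Take the total order P < Q < R < S < T < U < V < W < X on the vertex set. Then K (dimension 3) consists of the simplices:

  0-simplices (9): P, Q, R, S, T, U, V, W, X
  1-simplices (21): PR, PS, PU, PV, PX, QS, QT, QX, RS, RT, RU, RV, RX, ST, SV, SX, TU, TX, UV, VX, WX
  2-simplices (20): PRS, PRU, PRV, PRX, PSV, PSX, PUV, PVX, QST, QSX, QTX, RST, RSV, RSX, RTU, RTX, RUV, RVX, STX, SVX
  3-simplices (8): PRSV, PRSX, PRUV, PRVX, PSVX, QSTX, RSTX, RSVX

so the chain groups are C_0 ≅ Z^9, C_1 ≅ Z^21, C_2 ≅ Z^20, C_3 ≅ Z^8.

∂_1: C_1 → C_0 sends each edge [p,q] (with p < q) to q − p.
As a 9×21 matrix over Z this has rank 8, with invariant factors (1,1,1,1,1,1,1,1).

The boundary map ∂_2: C_2 → C_1 maps a triangle to the signed sum of its edges. For instance
  ∂PVX = VX − PX + PV,
  ∂QTX = TX − QX + QT.
The resulting 21×20 matrix has rank 13, and its Smith normal form has invariant factors (1,1,1,1,1,1,1,1,1,1,1,1,1).

∂_3: C_3 → C_2 sends each 3-simplex σ to the alternating sum Σ_i (−1)^i (σ with its i-th vertex removed). For instance
  ∂PRVX = RVX − PVX + PRX − PRV,
  ∂PRSX = RSX − PSX + PRX − PRS.
The resulting 20×8 matrix has rank 7, and its Smith normal form has invariant factors (1,1,1,1,1,1,1).

Reading off H_k = ker ∂_k / im ∂_{k+1}:

  H_0: rank C_0 − rank ∂_1 = 9 − 8 = 1, and the invariant factors of ∂_1 are all 1, so H_0 = Z.
  H_1: rank ker ∂_1 − rank ∂_2 = (21 − 8) − 13 = 0, and the invariant factors of ∂_2 are all 1, so H_1 = 0.
  H_2: rank ker ∂_2 − rank ∂_3 = (20 − 13) − 7 = 0, and the invariant factors of ∂_3 are all 1, so H_2 = 0.
  H_3: rank ker ∂_3 − rank ∂_4 = (8 − 7) − 0 = 1, and there is no ∂_4, so H_3 = Z.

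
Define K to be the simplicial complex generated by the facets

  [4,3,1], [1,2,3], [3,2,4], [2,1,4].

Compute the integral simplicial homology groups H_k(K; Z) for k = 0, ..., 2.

H_0 = Z,  H_1 = 0,  H_2 = Z.

Fix the vertex order 1 < 2 < 3 < 4 and write every simplex with vertices in increasing order. Then dim K = 2 and the simplices of K are:

  0-simplices (4): [1], [2], [3], [4]
  1-simplices (6): [1,2], [1,3], [1,4], [2,3], [2,4], [3,4]
  2-simplices (4): [1,2,3], [1,2,4], [1,3,4], [2,3,4]

so the chain groups are C_0 ≅ Z^4, C_1 ≅ Z^6, C_2 ≅ Z^4.

The boundary map ∂_1: C_1 → C_0 maps an edge to its endpoints' difference, ∂[p,q] = q − p.
This gives a 4×6 integer matrix of rank 3; reducing to Smith normal form yields diagonal entries (1,1,1).

The boundary map ∂_2: C_2 → C_1 sends each 2-simplex [p,q,r] to [q,r] − [p,r] + [p,q]. For instance
  ∂[1,2,4] = [2,4] − [1,4] + [1,2],
  ∂[1,2,3] = [2,3] − [1,3] + [1,2].
The 6×4 boundary matrix has rank 3 and Smith normal form diag(1,1,1).

Reading off H_k = ker ∂_k / im ∂_{k+1}:

  H_0: rank C_0 − rank ∂_1 = 4 − 3 = 1, and the invariant factors of ∂_1 are all 1, so H_0 ≅ Z.
  H_1: rank ker ∂_1 − rank ∂_2 = (6 − 3) − 3 = 0, and the invariant factors of ∂_2 are all 1, so H_1 ≅ 0.
  H_2: rank ker ∂_2 − rank ∂_3 = (4 − 3) − 0 = 1, and there is no ∂_3, so H_2 ≅ Z.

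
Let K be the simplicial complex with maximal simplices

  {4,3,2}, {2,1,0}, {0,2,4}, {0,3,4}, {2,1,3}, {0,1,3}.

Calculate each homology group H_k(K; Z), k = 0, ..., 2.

H_0 ≅ Z,  H_1 = 0,  H_2 ≅ Z.

Fix the vertex order 0 < 1 < 2 < 3 < 4 and write every simplex with vertices in increasing order. Then dim K = 2 and the simplices of K are:

  0-simplices (5): [0], [1], [2], [3], [4]
  1-simplices (9): [0,1], [0,2], [0,3], [0,4], [1,2], [1,3], [2,3], [2,4], [3,4]
  2-simplices (6): [0,1,2], [0,1,3], [0,2,4], [0,3,4], [1,2,3], [2,3,4]

Hence C_0 ≅ Z^5, C_1 ≅ Z^9, C_2 ≅ Z^6.

∂_1: C_1 → C_0 maps an edge to its endpoints' difference, ∂[p,q] = q − p.
As a 5×9 matrix over Z this has rank 4, with invariant factors (1,1,1,1).

Boundary ∂_2: C_2 → C_1 acts by ∂[p,q,r] = [q,r] − [p,r] + [p,q]. For instance
  ∂[0,2,4] = [2,4] − [0,4] + [0,2],
  ∂[2,3,4] = [3,4] − [2,4] + [2,3].
As a 9×6 matrix over Z this has rank 5, with invariant factors (1,1,1,1,1).

Computing H_k = (kernel of ∂_k) / (image of ∂_{k+1}):

  H_0: rank C_0 − rank ∂_1 = 5 − 4 = 1, and the invariant factors of ∂_1 are all 1, so H_0 = Z.
  H_1: rank ker ∂_1 − rank ∂_2 = (9 − 4) − 5 = 0, and the invariant factors of ∂_2 are all 1, so H_1 = 0.
  H_2: rank ker ∂_2 − rank ∂_3 = (6 − 5) − 0 = 1, and there is no ∂_3, so H_2 = Z.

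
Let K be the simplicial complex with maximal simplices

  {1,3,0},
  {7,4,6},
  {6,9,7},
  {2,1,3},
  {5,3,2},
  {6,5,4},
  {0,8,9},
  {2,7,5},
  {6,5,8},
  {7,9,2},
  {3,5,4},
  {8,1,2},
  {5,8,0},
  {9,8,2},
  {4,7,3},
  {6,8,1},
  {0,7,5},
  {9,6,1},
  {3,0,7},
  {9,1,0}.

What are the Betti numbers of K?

Fix the vertex order 0 < 1 < 2 < 3 < 4 < 5 < 6 < 7 < 8 < 9 and write every simplex with vertices in increasing order. Then dim K = 2 and the simplices of K are:

  0-simplices (10): [0], [1], [2], [3], [4], [5], [6], [7], [8], [9]
  1-simplices (30): (30 of them)
  2-simplices (20): (20 of them)

Hence C_0 ≅ Z^10, C_1 ≅ Z^30, C_2 ≅ Z^20.

Boundary ∂_1: C_1 → C_0 maps an edge to its endpoints' difference, ∂[p,q] = q − p. For instance
  ∂[4,5] = [5] − [4].
The resulting 10×30 matrix has rank 9, and its Smith normal form has invariant factors (1,1,1,1,1,1,1,1,1).

The boundary map ∂_2: C_2 → C_1 acts by ∂[p,q,r] = [q,r] − [p,r] + [p,q]. For instance
  ∂[0,8,9] = [8,9] − [0,9] + [0,8],
  ∂[2,7,9] = [7,9] − [2,9] + [2,7].
As a 30×20 matrix over Z this has rank 20, with invariant factors (1,1,1,1,1,1,1,1,1,1,1,1,1,1,1,1,1,1,1,2).

Now H_k = ker ∂_k / im ∂_{k+1}, so:

  H_0: rank C_0 − rank ∂_1 = 10 − 9 = 1, and the invariant factors of ∂_1 are all 1, so H_0 = Z.
  H_1: rank ker ∂_1 − rank ∂_2 = (30 − 9) − 20 = 1, and ∂_2 has invariant factor 2 > 1, so H_1 = Z ⊕ Z/2.
  H_2: rank ker ∂_2 − rank ∂_3 = (20 − 20) − 0 = 0, and there is no ∂_3, so H_2 = 0.

Hence the Betti numbers are b_0 = 1, b_1 = 1, b_2 = 0.

b_0 = 1, b_1 = 1, b_2 = 0.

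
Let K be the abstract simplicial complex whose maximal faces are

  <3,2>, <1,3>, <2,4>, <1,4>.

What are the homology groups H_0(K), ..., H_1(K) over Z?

We work with the vertex ordering 1 < 2 < 3 < 4. The simplices of K, each written with vertices in increasing order, are:

  0-simplices (4): [1], [2], [3], [4]
  1-simplices (4): [1,3], [1,4], [2,3], [2,4]

giving chain groups C_0 ≅ Z^4, C_1 ≅ Z^4.

The boundary map ∂_1: C_1 → C_0 is given by ∂[p,q] = [q] − [p].
As a 4×4 matrix over Z this has rank 3, with invariant factors (1,1,1).

Reading off H_k = ker ∂_k / im ∂_{k+1}:

  H_0: rank C_0 − rank ∂_1 = 4 − 3 = 1, and the invariant factors of ∂_1 are all 1, so H_0 = Z.
  H_1: rank ker ∂_1 − rank ∂_2 = (4 − 3) − 0 = 1, and there is no ∂_2, so H_1 = Z.

(K is a triangulation of the circle S^1.)

H_0 ≅ Z,  H_1 ≅ Z.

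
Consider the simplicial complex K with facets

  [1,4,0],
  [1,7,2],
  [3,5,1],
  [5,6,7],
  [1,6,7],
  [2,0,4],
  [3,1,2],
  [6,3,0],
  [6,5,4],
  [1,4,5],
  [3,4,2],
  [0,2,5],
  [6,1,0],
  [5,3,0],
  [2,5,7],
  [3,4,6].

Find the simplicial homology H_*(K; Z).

H_0 ≅ Z,  H_1 ≅ Z^2,  H_2 ≅ Z.

Take the total order 0 < 1 < 2 < 3 < 4 < 5 < 6 < 7 on the vertex set. Then K (dimension 2) consists of the simplices:

  0-simplices (8): [0], [1], [2], [3], [4], [5], [6], [7]
  1-simplices (24): (24 of them)
  2-simplices (16): [0,1,4], [0,1,6], [0,2,4], [0,2,5], [0,3,5], [0,3,6], [1,2,3], [1,2,7], [1,3,5], [1,4,5], [1,6,7], [2,3,4], [2,5,7], [3,4,6], [4,5,6], [5,6,7]

giving chain groups C_0 ≅ Z^8, C_1 ≅ Z^24, C_2 ≅ Z^16.

The boundary map ∂_1: C_1 → C_0 sends each edge [p,q] (with p < q) to q − p.
The resulting 8×24 matrix has rank 7, and its Smith normal form has invariant factors (1,1,1,1,1,1,1).

The boundary map ∂_2: C_2 → C_1 maps a triangle to the signed sum of its edges. For instance
  ∂[0,2,4] = [2,4] − [0,4] + [0,2],
  ∂[1,6,7] = [6,7] − [1,7] + [1,6].
The 24×16 boundary matrix has rank 15 and Smith normal form diag(1,1,1,1,1,1,1,1,1,1,1,1,1,1,1).

Computing H_k = (kernel of ∂_k) / (image of ∂_{k+1}):

  H_0: rank C_0 − rank ∂_1 = 8 − 7 = 1, and the invariant factors of ∂_1 are all 1, so H_0 ≅ Z.
  H_1: rank ker ∂_1 − rank ∂_2 = (24 − 7) − 15 = 2, and the invariant factors of ∂_2 are all 1, so H_1 ≅ Z^2.
  H_2: rank ker ∂_2 − rank ∂_3 = (16 − 15) − 0 = 1, and there is no ∂_3, so H_2 ≅ Z.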